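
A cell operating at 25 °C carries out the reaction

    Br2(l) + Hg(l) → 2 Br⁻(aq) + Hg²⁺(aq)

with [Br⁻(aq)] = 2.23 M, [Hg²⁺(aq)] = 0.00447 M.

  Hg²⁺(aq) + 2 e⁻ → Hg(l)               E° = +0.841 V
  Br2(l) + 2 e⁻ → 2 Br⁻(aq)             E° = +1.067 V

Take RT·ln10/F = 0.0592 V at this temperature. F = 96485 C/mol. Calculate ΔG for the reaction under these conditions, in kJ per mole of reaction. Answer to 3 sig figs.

E°cell = +1.067 − (+0.841) = +0.226 V; the balanced reaction transfers n = 2 electrons.
Q = [Br⁻(aq)]^2·[Hg²⁺(aq)] = 0.0222, so log Q = −1.653 and E = +0.226 − (0.0592/2)(−1.653) = +0.2749 V.
Then ΔG = −nFE = −2 × 96485 × +0.2749 J/mol = −53.0 kJ/mol.

−53.0 kJ/mol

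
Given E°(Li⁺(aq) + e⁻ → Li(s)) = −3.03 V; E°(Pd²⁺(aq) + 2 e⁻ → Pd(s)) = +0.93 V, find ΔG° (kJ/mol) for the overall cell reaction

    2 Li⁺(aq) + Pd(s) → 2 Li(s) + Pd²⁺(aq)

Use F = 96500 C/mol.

In the reaction as written Li⁺(aq) is reduced, so the Li⁺/Li couple is the cathode and Pd²⁺/Pd is the anode.
E°cell = −3.03 − (+0.93) = −3.96 V; balancing electrons gives n = 2.
ΔG° = −nFE°cell = −(2)(96500)(−3.96) J/mol = +764 kJ/mol.

+764 kJ/mol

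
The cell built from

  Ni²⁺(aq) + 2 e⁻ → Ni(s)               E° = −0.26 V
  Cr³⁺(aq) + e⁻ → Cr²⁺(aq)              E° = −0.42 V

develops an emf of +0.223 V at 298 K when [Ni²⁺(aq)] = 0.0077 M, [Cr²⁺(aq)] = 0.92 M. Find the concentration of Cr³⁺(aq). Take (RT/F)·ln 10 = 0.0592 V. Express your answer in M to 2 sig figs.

Ni²⁺/Ni is the cathode (higher E°); E°cell = −0.26 − (−0.42) = +0.16 V with n = 2.
Rearranging E = E° − (0.0592/n)·log Q gives log Q = 2(+0.16 − (+0.223))/0.0592 = −2.128.
The balanced reaction is Ni²⁺(aq) + 2 Cr²⁺(aq) → Ni(s) + 2 Cr³⁺(aq), so Q = [Cr³⁺(aq)]^2 / ([Ni²⁺(aq)]·[Cr²⁺(aq)]^2).
Substituting the known concentrations and solving, log [Cr³⁺(aq)] = −2.157 and [Cr³⁺(aq)] = 0.0070 M.

0.0070 M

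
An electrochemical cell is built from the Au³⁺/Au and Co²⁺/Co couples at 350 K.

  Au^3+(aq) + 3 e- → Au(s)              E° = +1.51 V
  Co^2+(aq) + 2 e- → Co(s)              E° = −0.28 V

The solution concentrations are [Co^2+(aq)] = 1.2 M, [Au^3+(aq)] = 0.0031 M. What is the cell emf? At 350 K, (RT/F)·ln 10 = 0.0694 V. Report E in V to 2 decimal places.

+1.73 V

The Au³⁺/Au couple has the more positive E°, so it is the cathode; Co²⁺/Co is the anode.
The standard potential is +1.51 − (−0.28) = +1.79 V and the balanced reaction transfers n = 6 electrons.
Balancing gives 2 Au^3+(aq) + 3 Co(s) → 2 Au(s) + 3 Co^2+(aq); hence Q = [Co^2+(aq)]^3 / [Au^3+(aq)]^2 = 1.8×10^5 (log Q = 5.255).
By the Nernst equation, E = +1.79 − (0.0694/6)·(5.255) = +1.73 V.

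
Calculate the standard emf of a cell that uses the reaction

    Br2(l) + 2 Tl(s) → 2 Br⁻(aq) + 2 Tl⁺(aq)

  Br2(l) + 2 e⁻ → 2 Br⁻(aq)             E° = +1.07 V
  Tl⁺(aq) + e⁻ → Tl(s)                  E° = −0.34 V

Br2(l) gains electrons, so the Br₂/Br⁻ couple is the cathode; the Tl⁺/Tl couple is the anode.
E°cell = E°(cathode) − E°(anode) = +1.07 − (−0.34) = +1.41 V.

+1.41 V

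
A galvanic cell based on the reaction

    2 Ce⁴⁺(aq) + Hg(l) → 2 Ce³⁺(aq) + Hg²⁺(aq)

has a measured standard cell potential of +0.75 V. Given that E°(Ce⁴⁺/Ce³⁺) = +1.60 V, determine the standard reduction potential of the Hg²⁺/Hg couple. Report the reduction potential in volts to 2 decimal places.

In the reaction as written the Ce⁴⁺/Ce³⁺ couple is reduced (cathode) and Hg²⁺/Hg is oxidized (anode), so E°cell = E°(Ce⁴⁺/Ce³⁺) − E°(Hg²⁺/Hg).
E°(Hg²⁺/Hg) = E°(cathode) − E°cell = +1.60 − (+0.75) = +0.85 V.

+0.85 V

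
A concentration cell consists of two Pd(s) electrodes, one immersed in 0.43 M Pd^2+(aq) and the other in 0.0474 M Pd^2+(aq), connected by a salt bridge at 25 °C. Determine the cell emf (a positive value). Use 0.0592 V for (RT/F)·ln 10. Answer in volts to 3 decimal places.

For a concentration cell E°cell = 0, since both electrodes use the same couple.
The compartment with the higher Pd^2+(aq) concentration (0.43 M) acts as the cathode; ions are reduced there and produced at the dilute (0.0474 M) anode.
With n = 2, Ecell = −(0.0592/2)·log([dilute]/[conc]) = −(0.0592/2)·log(0.0474/0.43) = +0.028 V.

0.028 V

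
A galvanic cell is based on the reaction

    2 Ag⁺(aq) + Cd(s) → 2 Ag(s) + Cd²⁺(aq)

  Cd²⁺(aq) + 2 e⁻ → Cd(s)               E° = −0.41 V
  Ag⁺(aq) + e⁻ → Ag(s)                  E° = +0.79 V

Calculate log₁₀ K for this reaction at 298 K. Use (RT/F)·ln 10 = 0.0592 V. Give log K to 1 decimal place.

log K = 40.5

The Ag⁺/Ag couple is reduced (cathode); E°cell = +0.79 − (−0.41) = +1.20 V with n = 2.
At equilibrium E = 0, so log K = nE°cell / 0.0592 = (2)(+1.20) / 0.0592 = 40.5.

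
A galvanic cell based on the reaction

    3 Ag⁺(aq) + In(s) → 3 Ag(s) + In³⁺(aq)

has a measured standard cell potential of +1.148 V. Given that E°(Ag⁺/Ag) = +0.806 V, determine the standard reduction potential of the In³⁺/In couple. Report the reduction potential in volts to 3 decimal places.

−0.342 V

In the reaction as written the Ag⁺/Ag couple is reduced (cathode) and In³⁺/In is oxidized (anode), so E°cell = E°(Ag⁺/Ag) − E°(In³⁺/In).
E°(In³⁺/In) = E°(cathode) − E°cell = +0.806 − (+1.148) = −0.342 V.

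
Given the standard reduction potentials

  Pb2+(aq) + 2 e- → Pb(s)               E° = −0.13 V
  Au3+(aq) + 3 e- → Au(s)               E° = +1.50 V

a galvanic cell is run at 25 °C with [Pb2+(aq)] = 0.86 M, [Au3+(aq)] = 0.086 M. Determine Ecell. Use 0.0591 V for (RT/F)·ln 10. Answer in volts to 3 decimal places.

+1.611 V

The Au³⁺/Au couple has the more positive E°, so it is the cathode; Pb²⁺/Pb is the anode.
The standard potential is +1.50 − (−0.13) = +1.63 V and the balanced reaction transfers n = 6 electrons.
The balanced reaction is 2 Au3+(aq) + 3 Pb(s) → 2 Au(s) + 3 Pb2+(aq), so Q = [Pb2+(aq)]^3 / [Au3+(aq)]^2 = 86 and log Q = 1.934.
By the Nernst equation, E = +1.63 − (0.0591/6)·(1.934) = +1.611 V.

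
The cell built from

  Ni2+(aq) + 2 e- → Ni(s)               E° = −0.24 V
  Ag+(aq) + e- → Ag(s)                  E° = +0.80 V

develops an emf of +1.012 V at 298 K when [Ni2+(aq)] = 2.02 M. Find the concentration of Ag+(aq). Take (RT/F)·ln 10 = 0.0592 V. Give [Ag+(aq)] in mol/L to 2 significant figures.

0.48 M

With Ag⁺/Ag at the cathode and Ni²⁺/Ni at the anode, E°cell = +0.80 − (−0.24) = +1.04 V (n = 2).
Rearranging E = E° − (0.0592/n)·log Q gives log Q = 2(+1.04 − (+1.012))/0.0592 = 0.946.
For 2 Ag+(aq) + Ni(s) → 2 Ag(s) + Ni2+(aq), the reaction quotient is Q = [Ni2+(aq)] / [Ag+(aq)]^2.
Solving for the unknown gives log [Ag+(aq)] = −0.320, so [Ag+(aq)] ≈ 0.48 M.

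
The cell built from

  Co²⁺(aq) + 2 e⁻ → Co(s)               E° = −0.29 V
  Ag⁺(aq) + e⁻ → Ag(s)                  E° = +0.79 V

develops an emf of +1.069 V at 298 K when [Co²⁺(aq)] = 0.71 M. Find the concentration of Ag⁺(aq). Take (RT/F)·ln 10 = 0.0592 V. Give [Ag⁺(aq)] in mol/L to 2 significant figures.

0.55 M

The Ag⁺/Ag couple has the larger reduction potential, so it is the cathode: E°cell = +0.79 − (−0.29) = +1.08 V and n = 2.
From the Nernst equation, log Q = n(E° − E)/0.0592 = 2·(+1.08 − (+1.069))/0.0592 = 0.372.
For 2 Ag⁺(aq) + Co(s) → 2 Ag(s) + Co²⁺(aq), the reaction quotient is Q = [Co²⁺(aq)] / [Ag⁺(aq)]^2.
Solving for the unknown gives log [Ag⁺(aq)] = −0.260, so [Ag⁺(aq)] ≈ 0.55 M.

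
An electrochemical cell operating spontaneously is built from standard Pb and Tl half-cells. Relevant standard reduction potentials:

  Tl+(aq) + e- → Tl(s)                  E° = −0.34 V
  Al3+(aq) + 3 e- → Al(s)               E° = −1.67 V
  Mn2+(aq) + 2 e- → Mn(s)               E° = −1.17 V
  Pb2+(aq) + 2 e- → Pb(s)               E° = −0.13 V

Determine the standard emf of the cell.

The Pb²⁺/Pb couple has the higher E°, so Pb ion is reduced (cathode) and Tl is oxidized (anode).
E°cell = E°(cathode) − E°(anode) = −0.13 − (−0.34) = +0.21 V.

+0.21 V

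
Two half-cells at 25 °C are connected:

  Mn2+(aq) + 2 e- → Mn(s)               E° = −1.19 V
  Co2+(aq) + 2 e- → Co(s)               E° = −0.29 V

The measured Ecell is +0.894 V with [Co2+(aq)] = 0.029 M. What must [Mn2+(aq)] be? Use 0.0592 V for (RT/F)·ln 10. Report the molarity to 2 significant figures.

0.046 M

Co²⁺/Co is the cathode (higher E°); E°cell = −0.29 − (−1.19) = +0.90 V with n = 2.
From the Nernst equation, log Q = n(E° − E)/0.0592 = 2·(+0.90 − (+0.894))/0.0592 = 0.203.
For Co2+(aq) + Mn(s) → Co(s) + Mn2+(aq), the reaction quotient is Q = [Mn2+(aq)] / [Co2+(aq)].
Isolating [Mn2+(aq)] in Q = 10^{0.203} yields log [Mn2+(aq)] = −1.335, i.e. 0.046 M.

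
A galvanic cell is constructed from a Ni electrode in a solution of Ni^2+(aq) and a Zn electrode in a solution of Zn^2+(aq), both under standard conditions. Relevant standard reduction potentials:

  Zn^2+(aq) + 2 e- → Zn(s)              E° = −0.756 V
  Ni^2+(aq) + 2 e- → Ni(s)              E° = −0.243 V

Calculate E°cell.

+0.513 V

Of the two couples in this cell, the one with the more positive reduction potential is reduced at the cathode: here that is Ni²⁺/Ni (−0.243 V); Zn²⁺/Zn (−0.756 V) is the anode.
E°cell = E°(cathode) − E°(anode) = −0.243 − (−0.756) = +0.513 V.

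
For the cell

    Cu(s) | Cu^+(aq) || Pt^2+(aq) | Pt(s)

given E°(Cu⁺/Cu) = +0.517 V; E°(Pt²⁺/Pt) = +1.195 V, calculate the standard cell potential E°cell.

By convention the left-hand electrode in cell notation is the anode (oxidation) and the right-hand electrode is the cathode (reduction).
E°cell = E°(right) − E°(left) = +1.195 − (+0.517) = +0.678 V.

+0.678 V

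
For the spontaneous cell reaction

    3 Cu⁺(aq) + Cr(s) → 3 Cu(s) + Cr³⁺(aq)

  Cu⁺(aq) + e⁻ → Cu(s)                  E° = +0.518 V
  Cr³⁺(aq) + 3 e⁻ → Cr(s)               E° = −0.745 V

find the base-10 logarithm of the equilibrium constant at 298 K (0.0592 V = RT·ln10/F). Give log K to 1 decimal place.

The Cu⁺/Cu couple is reduced (cathode); E°cell = +0.518 − (−0.745) = +1.263 V with n = 3.
At equilibrium E = 0, so log K = nE°cell / 0.0592 = (3)(+1.263) / 0.0592 = 64.0.

log K = 64.0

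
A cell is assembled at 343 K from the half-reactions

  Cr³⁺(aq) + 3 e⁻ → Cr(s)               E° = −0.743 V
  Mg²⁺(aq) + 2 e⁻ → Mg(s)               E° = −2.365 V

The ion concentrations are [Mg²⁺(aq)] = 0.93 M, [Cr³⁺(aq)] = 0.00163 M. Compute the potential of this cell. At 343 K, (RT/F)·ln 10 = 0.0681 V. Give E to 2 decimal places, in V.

+1.56 V

The Cr³⁺/Cr couple has the more positive E°, so it is the cathode; Mg²⁺/Mg is the anode.
E°cell = −0.743 − (−2.365) = +1.622 V, with n = 6 electrons transferred.
Balancing gives 2 Cr³⁺(aq) + 3 Mg(s) → 2 Cr(s) + 3 Mg²⁺(aq); hence Q = [Mg²⁺(aq)]^3 / [Cr³⁺(aq)]^2 = 3.03×10^5 (log Q = 5.481).
Applying E = E° − (RT ln10/nF)·log Q gives +1.622 − (0.0681/6)(5.481) = +1.56 V.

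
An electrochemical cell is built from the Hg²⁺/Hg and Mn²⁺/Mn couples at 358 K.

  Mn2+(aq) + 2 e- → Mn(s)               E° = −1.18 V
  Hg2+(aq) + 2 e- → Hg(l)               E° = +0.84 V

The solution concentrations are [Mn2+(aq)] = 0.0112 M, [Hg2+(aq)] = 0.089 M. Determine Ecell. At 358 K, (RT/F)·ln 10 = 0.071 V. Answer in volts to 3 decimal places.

+2.052 V

Since E°(Hg²⁺/Hg) > E°(Mn²⁺/Mn), Hg²⁺/Hg serves as the cathode.
The standard potential is +0.84 − (−1.18) = +2.02 V and the balanced reaction transfers n = 2 electrons.
Balancing gives Hg2+(aq) + Mn(s) → Hg(l) + Mn2+(aq); hence Q = [Mn2+(aq)] / [Hg2+(aq)] = 0.126 (log Q = −0.900).
By the Nernst equation, E = +2.02 − (0.071/2)·(−0.900) = +2.052 V.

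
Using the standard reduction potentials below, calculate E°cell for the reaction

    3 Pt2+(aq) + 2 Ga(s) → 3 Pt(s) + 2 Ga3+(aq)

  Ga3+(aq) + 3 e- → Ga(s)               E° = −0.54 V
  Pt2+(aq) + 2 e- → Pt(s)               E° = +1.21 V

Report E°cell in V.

+1.75 V

Pt2+(aq) gains electrons, so the Pt²⁺/Pt couple is the cathode; the Ga³⁺/Ga couple is the anode.
E°cell = E°(cathode) − E°(anode) = +1.21 − (−0.54) = +1.75 V.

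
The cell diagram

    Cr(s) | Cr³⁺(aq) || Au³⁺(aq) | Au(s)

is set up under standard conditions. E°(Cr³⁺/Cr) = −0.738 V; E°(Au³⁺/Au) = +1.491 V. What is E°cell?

+2.229 V

By convention the left-hand electrode in cell notation is the anode (oxidation) and the right-hand electrode is the cathode (reduction).
E°cell = E°(right) − E°(left) = +1.491 − (−0.738) = +2.229 V.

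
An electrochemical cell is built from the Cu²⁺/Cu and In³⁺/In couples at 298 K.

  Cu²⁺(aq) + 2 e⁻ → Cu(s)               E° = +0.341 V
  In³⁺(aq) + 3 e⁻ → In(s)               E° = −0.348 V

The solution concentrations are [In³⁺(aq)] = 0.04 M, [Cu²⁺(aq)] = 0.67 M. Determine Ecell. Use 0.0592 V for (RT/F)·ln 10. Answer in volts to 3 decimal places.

+0.711 V

The Cu²⁺/Cu couple has the more positive E°, so it is the cathode; In³⁺/In is the anode.
E°cell = E°cat − E°an = +0.341 − (−0.348) = +0.689 V; n = 6.
Balancing gives 3 Cu²⁺(aq) + 2 In(s) → 3 Cu(s) + 2 In³⁺(aq); hence Q = [In³⁺(aq)]^2 / [Cu²⁺(aq)]^3 = 0.00532 (log Q = −2.274).
E = E° − (0.0592/n)·log Q = +0.689 − (0.0592/6)(−2.274) = +0.711 V.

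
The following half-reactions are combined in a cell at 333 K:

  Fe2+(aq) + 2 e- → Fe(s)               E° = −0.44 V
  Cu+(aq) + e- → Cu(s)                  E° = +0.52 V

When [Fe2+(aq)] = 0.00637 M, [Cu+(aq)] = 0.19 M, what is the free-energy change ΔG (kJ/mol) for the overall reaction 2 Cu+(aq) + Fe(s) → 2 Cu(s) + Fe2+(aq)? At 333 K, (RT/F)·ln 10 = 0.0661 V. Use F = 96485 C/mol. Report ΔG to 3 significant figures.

−190 kJ/mol

The standard cell potential is +0.52 − (−0.44) = +0.96 V, with n = 2 electrons in the balanced equation.
The reaction quotient is [Fe2+(aq)] / [Cu+(aq)]^2 = 0.176; by Nernst, E = +0.96 − (0.0661/2)(−0.753) = +0.9849 V.
Then ΔG = −nFE = −2 × 96485 × +0.9849 J/mol = −190 kJ/mol.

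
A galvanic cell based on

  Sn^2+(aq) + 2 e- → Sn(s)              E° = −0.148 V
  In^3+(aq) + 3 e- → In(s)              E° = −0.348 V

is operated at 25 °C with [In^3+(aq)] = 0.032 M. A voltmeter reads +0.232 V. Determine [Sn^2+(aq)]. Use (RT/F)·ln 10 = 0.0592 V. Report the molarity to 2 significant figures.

1.2 M

The Sn²⁺/Sn couple has the larger reduction potential, so it is the cathode: E°cell = −0.148 − (−0.348) = +0.200 V and n = 6.
Since E = E° − (0.0592/n)·log Q, log Q = n(E° − E)/0.0592 = −3.243.
Balancing electrons gives 3 Sn^2+(aq) + 2 In(s) → 3 Sn(s) + 2 In^3+(aq); thus Q = [In^3+(aq)]^2 / [Sn^2+(aq)]^3.
Solving for the unknown gives log [Sn^2+(aq)] = 0.084, so [Sn^2+(aq)] ≈ 1.2 M.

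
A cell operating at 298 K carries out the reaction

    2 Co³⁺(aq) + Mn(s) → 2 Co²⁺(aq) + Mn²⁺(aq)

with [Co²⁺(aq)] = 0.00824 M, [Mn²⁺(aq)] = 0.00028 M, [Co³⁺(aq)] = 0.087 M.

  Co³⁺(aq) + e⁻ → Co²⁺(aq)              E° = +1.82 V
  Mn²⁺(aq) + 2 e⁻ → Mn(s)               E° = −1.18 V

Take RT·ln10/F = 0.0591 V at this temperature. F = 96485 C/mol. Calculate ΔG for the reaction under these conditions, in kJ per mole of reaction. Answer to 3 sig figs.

−611 kJ/mol

With Co³⁺/Co²⁺ reduced at the cathode, E°cell = +1.82 − (−1.18) = +3.00 V and n = 2.
The reaction quotient is ([Co²⁺(aq)]^2·[Mn²⁺(aq)]) / [Co³⁺(aq)]^2 = 2.51×10^−6; by Nernst, E = +3.00 − (0.0591/2)(−5.600) = +3.1655 V.
ΔG = −nFE = −(2)(96485)(+3.1655) J/mol = −611 kJ/mol.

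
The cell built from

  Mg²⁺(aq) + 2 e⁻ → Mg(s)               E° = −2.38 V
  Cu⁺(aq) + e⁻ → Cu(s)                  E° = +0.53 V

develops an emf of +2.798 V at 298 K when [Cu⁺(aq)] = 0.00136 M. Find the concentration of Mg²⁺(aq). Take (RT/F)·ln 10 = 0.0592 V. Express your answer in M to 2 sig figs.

0.011 M

With Cu⁺/Cu at the cathode and Mg²⁺/Mg at the anode, E°cell = +0.53 − (−2.38) = +2.91 V (n = 2).
Rearranging E = E° − (0.0592/n)·log Q gives log Q = 2(+2.91 − (+2.798))/0.0592 = 3.784.
The balanced reaction is 2 Cu⁺(aq) + Mg(s) → 2 Cu(s) + Mg²⁺(aq), so Q = [Mg²⁺(aq)] / [Cu⁺(aq)]^2.
Substituting the known concentrations and solving, log [Mg²⁺(aq)] = −1.949 and [Mg²⁺(aq)] = 0.011 M.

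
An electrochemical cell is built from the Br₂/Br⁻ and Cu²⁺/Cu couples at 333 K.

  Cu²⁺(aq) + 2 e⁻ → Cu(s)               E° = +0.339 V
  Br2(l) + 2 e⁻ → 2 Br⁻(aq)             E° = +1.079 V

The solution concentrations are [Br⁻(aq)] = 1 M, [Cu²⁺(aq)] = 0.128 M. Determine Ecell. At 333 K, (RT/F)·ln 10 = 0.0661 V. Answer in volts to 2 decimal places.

+0.77 V

Since E°(Br₂/Br⁻) > E°(Cu²⁺/Cu), Br₂/Br⁻ serves as the cathode.
E°cell = +1.079 − (+0.339) = +0.740 V, with n = 2 electrons transferred.
For the overall reaction Br2(l) + Cu(s) → 2 Br⁻(aq) + Cu²⁺(aq), Q = [Br⁻(aq)]^2·[Cu²⁺(aq)] = 0.128, giving log Q = −0.893.
Applying E = E° − (RT ln10/nF)·log Q gives +0.740 − (0.0661/2)(−0.893) = +0.77 V.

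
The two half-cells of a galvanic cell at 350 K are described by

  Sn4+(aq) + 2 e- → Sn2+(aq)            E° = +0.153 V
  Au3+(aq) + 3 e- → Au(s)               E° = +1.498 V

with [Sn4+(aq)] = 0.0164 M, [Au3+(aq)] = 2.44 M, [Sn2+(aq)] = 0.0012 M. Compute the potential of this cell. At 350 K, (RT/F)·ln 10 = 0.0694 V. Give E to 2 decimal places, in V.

+1.31 V

Since E°(Au³⁺/Au) > E°(Sn⁴⁺/Sn²⁺), Au³⁺/Au serves as the cathode.
The standard potential is +1.498 − (+0.153) = +1.345 V and the balanced reaction transfers n = 6 electrons.
Balancing gives 2 Au3+(aq) + 3 Sn2+(aq) → 2 Au(s) + 3 Sn4+(aq); hence Q = [Sn4+(aq)]^3 / ([Au3+(aq)]^2·[Sn2+(aq)]^3) = 429 (log Q = 2.632).
E = E° − (0.0694/n)·log Q = +1.345 − (0.0694/6)(2.632) = +1.31 V.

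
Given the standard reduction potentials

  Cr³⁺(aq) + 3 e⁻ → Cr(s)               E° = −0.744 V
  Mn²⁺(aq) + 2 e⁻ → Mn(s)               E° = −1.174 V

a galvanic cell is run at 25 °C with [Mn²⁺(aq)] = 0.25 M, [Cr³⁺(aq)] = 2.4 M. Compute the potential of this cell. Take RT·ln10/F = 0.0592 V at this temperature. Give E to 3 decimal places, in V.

+0.455 V

Cr³⁺/Cr is reduced (cathode, E° = −0.744 V) and Mn²⁺/Mn is oxidized (anode).
E°cell = −0.744 − (−1.174) = +0.430 V, with n = 6 electrons transferred.
The balanced reaction is 2 Cr³⁺(aq) + 3 Mn(s) → 2 Cr(s) + 3 Mn²⁺(aq), so Q = [Mn²⁺(aq)]^3 / [Cr³⁺(aq)]^2 = 0.00271 and log Q = −2.567.
By the Nernst equation, E = +0.430 − (0.0592/6)·(−2.567) = +0.455 V.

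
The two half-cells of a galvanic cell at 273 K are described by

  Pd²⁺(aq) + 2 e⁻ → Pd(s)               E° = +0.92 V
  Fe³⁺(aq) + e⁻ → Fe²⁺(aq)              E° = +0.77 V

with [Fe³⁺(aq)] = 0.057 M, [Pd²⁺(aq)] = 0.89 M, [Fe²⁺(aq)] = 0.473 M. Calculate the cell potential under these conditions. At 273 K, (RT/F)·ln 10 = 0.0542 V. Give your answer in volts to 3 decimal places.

+0.198 V

The Pd²⁺/Pd couple has the more positive E°, so it is the cathode; Fe³⁺/Fe²⁺ is the anode.
E°cell = +0.92 − (+0.77) = +0.15 V, with n = 2 electrons transferred.
Balancing gives Pd²⁺(aq) + 2 Fe²⁺(aq) → Pd(s) + 2 Fe³⁺(aq); hence Q = [Fe³⁺(aq)]^2 / ([Pd²⁺(aq)]·[Fe²⁺(aq)]^2) = 0.0163 (log Q = −1.787).
E = E° − (0.0542/n)·log Q = +0.15 − (0.0542/2)(−1.787) = +0.198 V.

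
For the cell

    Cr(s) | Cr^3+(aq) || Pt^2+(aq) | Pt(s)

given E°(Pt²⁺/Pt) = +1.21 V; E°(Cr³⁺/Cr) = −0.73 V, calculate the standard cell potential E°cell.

By convention the left-hand electrode in cell notation is the anode (oxidation) and the right-hand electrode is the cathode (reduction).
E°cell = E°(right) − E°(left) = +1.21 − (−0.73) = +1.94 V.

+1.94 V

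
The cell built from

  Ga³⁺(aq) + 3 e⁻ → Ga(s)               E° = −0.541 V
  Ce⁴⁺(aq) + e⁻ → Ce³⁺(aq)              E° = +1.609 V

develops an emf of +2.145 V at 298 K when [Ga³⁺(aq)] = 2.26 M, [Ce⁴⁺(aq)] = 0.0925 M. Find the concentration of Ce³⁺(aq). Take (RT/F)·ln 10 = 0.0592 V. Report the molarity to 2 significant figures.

Ce⁴⁺/Ce³⁺ is the cathode (higher E°); E°cell = +1.609 − (−0.541) = +2.150 V with n = 3.
From the Nernst equation, log Q = n(E° − E)/0.0592 = 3·(+2.150 − (+2.145))/0.0592 = 0.253.
Balancing electrons gives 3 Ce⁴⁺(aq) + Ga(s) → 3 Ce³⁺(aq) + Ga³⁺(aq); thus Q = ([Ce³⁺(aq)]^3·[Ga³⁺(aq)]) / [Ce⁴⁺(aq)]^3.
Isolating [Ce³⁺(aq)] in Q = 10^{0.253} yields log [Ce³⁺(aq)] = −1.068, i.e. 0.086 M.

0.086 M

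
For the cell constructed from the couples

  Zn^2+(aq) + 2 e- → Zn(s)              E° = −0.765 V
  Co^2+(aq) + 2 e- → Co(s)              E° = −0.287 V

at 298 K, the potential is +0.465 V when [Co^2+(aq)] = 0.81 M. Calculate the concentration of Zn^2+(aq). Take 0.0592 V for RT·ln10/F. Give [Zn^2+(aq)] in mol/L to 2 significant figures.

The Co²⁺/Co couple has the larger reduction potential, so it is the cathode: E°cell = −0.287 − (−0.765) = +0.478 V and n = 2.
Rearranging E = E° − (0.0592/n)·log Q gives log Q = 2(+0.478 − (+0.465))/0.0592 = 0.439.
Balancing electrons gives Co^2+(aq) + Zn(s) → Co(s) + Zn^2+(aq); thus Q = [Zn^2+(aq)] / [Co^2+(aq)].
Solving for the unknown gives log [Zn^2+(aq)] = 0.347, so [Zn^2+(aq)] ≈ 2.2 M.

2.2 M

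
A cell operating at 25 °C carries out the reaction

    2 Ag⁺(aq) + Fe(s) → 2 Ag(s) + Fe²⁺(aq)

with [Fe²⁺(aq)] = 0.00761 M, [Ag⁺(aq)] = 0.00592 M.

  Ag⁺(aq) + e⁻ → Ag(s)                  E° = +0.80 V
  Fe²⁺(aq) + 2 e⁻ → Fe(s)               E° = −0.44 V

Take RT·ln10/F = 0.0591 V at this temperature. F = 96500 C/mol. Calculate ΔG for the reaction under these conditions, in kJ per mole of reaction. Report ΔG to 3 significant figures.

The standard cell potential is +0.80 − (−0.44) = +1.24 V, with n = 2 electrons in the balanced equation.
Q = [Fe²⁺(aq)] / [Ag⁺(aq)]^2 = 217, so log Q = 2.337 and E = +1.24 − (0.0591/2)(2.337) = +1.1709 V.
Then ΔG = −nFE = −2 × 96500 × +1.1709 J/mol = −226 kJ/mol.

−226 kJ/mol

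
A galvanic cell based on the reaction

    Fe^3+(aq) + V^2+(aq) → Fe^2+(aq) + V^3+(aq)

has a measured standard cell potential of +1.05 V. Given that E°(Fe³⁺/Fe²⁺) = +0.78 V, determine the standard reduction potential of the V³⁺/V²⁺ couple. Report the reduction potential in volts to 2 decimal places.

−0.27 V

In the reaction as written the Fe³⁺/Fe²⁺ couple is reduced (cathode) and V³⁺/V²⁺ is oxidized (anode), so E°cell = E°(Fe³⁺/Fe²⁺) − E°(V³⁺/V²⁺).
E°(V³⁺/V²⁺) = E°(cathode) − E°cell = +0.78 − (+1.05) = −0.27 V.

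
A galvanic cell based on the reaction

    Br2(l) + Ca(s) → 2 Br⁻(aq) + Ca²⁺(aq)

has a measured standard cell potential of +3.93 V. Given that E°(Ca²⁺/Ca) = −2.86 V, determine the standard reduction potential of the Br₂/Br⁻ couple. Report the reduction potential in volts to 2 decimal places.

In the reaction as written the Br₂/Br⁻ couple is reduced (cathode) and Ca²⁺/Ca is oxidized (anode), so E°cell = E°(Br₂/Br⁻) − E°(Ca²⁺/Ca).
E°(Br₂/Br⁻) = E°cell + E°(anode) = +3.93 + (−2.86) = +1.07 V.

+1.07 V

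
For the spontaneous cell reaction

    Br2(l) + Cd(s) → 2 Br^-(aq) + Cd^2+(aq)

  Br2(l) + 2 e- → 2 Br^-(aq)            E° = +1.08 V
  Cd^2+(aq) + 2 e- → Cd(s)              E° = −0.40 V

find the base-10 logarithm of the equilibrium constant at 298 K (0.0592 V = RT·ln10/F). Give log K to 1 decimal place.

log K = 50.0

The Br₂/Br⁻ couple is reduced (cathode); E°cell = +1.08 − (−0.40) = +1.48 V with n = 2.
At equilibrium E = 0, so log K = nE°cell / 0.0592 = (2)(+1.48) / 0.0592 = 50.0.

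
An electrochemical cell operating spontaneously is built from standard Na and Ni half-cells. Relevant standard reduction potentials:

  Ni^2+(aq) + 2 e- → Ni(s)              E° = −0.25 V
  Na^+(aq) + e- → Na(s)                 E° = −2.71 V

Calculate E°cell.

The Ni²⁺/Ni couple has the higher E°, so Ni ion is reduced (cathode) and Na is oxidized (anode).
E°cell = E°(cathode) − E°(anode) = −0.25 − (−2.71) = +2.46 V.

+2.46 V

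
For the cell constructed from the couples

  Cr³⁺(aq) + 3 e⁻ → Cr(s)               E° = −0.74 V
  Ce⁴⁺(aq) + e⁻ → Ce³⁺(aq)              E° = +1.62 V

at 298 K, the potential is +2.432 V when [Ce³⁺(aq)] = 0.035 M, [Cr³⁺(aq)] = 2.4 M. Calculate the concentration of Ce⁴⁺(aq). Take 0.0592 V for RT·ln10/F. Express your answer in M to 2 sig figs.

0.77 M

Ce⁴⁺/Ce³⁺ is the cathode (higher E°); E°cell = +1.62 − (−0.74) = +2.36 V with n = 3.
Rearranging E = E° − (0.0592/n)·log Q gives log Q = 3(+2.36 − (+2.432))/0.0592 = −3.649.
For 3 Ce⁴⁺(aq) + Cr(s) → 3 Ce³⁺(aq) + Cr³⁺(aq), the reaction quotient is Q = ([Ce³⁺(aq)]^3·[Cr³⁺(aq)]) / [Ce⁴⁺(aq)]^3.
Solving for the unknown gives log [Ce⁴⁺(aq)] = −0.113, so [Ce⁴⁺(aq)] ≈ 0.77 M.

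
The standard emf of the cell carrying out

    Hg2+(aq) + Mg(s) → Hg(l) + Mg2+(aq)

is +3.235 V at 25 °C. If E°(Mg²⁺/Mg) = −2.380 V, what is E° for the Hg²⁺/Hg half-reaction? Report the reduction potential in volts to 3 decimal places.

In the reaction as written the Hg²⁺/Hg couple is reduced (cathode) and Mg²⁺/Mg is oxidized (anode), so E°cell = E°(Hg²⁺/Hg) − E°(Mg²⁺/Mg).
E°(Hg²⁺/Hg) = E°cell + E°(anode) = +3.235 + (−2.380) = +0.855 V.

+0.855 V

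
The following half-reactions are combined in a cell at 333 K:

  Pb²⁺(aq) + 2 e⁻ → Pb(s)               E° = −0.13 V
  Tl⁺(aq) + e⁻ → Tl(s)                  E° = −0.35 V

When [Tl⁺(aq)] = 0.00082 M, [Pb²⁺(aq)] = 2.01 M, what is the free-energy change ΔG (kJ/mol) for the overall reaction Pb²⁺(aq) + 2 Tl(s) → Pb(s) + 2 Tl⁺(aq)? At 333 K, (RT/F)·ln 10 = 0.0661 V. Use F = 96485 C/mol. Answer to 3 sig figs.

−83.7 kJ/mol

The standard cell potential is −0.13 − (−0.35) = +0.22 V, with n = 2 electrons in the balanced equation.
Here Q = [Tl⁺(aq)]^2 / [Pb²⁺(aq)] = 3.35×10^−7 (log Q = −6.476), giving E = +0.22 − (0.0661/2)·(−6.476) = +0.4340 V.
ΔG = −nFE = −(2)(96485)(+0.4340) J/mol = −83.7 kJ/mol.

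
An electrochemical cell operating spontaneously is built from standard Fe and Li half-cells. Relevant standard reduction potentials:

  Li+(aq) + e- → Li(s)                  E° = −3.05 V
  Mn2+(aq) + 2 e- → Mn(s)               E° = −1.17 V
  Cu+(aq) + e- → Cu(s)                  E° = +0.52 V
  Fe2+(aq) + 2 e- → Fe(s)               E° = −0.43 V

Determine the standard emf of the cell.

+2.62 V

Of the two couples in this cell, the one with the more positive reduction potential is reduced at the cathode: here that is Fe²⁺/Fe (−0.43 V); Li⁺/Li (−3.05 V) is the anode.
E°cell = E°(cathode) − E°(anode) = −0.43 − (−3.05) = +2.62 V.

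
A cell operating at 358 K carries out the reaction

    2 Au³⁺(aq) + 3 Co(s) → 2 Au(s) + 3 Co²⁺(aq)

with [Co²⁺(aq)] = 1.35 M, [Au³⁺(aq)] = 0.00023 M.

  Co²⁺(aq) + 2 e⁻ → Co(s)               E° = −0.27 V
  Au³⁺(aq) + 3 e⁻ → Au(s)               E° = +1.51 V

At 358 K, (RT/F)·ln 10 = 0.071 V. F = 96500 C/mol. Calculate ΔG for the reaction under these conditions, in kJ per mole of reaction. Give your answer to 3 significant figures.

−978 kJ/mol

The standard cell potential is +1.51 − (−0.27) = +1.78 V, with n = 6 electrons in the balanced equation.
Here Q = [Co²⁺(aq)]^3 / [Au³⁺(aq)]^2 = 4.65×10^7 (log Q = 7.668), giving E = +1.78 − (0.071/6)·(7.668) = +1.6893 V.
Finally ΔG = −nFE = −(6)(96500 C/mol)(+1.6893 V) = −978 kJ/mol.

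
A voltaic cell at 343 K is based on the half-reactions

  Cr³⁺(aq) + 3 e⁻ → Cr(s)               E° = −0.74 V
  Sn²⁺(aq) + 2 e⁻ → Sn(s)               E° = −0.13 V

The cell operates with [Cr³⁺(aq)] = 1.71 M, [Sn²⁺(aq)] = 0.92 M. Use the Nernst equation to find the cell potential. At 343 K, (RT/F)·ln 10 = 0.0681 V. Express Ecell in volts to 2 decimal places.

Since E°(Sn²⁺/Sn) > E°(Cr³⁺/Cr), Sn²⁺/Sn serves as the cathode.
The standard potential is −0.13 − (−0.74) = +0.61 V and the balanced reaction transfers n = 6 electrons.
The balanced reaction is 3 Sn²⁺(aq) + 2 Cr(s) → 3 Sn(s) + 2 Cr³⁺(aq), so Q = [Cr³⁺(aq)]^2 / [Sn²⁺(aq)]^3 = 3.76 and log Q = 0.575.
Applying E = E° − (RT ln10/nF)·log Q gives +0.61 − (0.0681/6)(0.575) = +0.60 V.

+0.60 V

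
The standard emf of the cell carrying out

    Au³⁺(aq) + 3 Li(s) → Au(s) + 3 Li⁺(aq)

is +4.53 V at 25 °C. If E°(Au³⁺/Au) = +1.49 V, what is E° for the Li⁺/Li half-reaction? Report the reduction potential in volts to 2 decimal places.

−3.04 V

In the reaction as written the Au³⁺/Au couple is reduced (cathode) and Li⁺/Li is oxidized (anode), so E°cell = E°(Au³⁺/Au) − E°(Li⁺/Li).
E°(Li⁺/Li) = E°(cathode) − E°cell = +1.49 − (+4.53) = −3.04 V.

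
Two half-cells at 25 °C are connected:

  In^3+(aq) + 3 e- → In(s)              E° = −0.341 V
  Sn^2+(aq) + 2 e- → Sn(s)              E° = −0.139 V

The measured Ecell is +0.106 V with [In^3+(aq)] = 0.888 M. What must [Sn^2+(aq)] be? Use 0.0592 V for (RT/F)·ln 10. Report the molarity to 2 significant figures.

0.00053 M

The Sn²⁺/Sn couple has the larger reduction potential, so it is the cathode: E°cell = −0.139 − (−0.341) = +0.202 V and n = 6.
From the Nernst equation, log Q = n(E° − E)/0.0592 = 6·(+0.202 − (+0.106))/0.0592 = 9.730.
The balanced reaction is 3 Sn^2+(aq) + 2 In(s) → 3 Sn(s) + 2 In^3+(aq), so Q = [In^3+(aq)]^2 / [Sn^2+(aq)]^3.
Substituting the known concentrations and solving, log [Sn^2+(aq)] = −3.278 and [Sn^2+(aq)] = 0.00053 M.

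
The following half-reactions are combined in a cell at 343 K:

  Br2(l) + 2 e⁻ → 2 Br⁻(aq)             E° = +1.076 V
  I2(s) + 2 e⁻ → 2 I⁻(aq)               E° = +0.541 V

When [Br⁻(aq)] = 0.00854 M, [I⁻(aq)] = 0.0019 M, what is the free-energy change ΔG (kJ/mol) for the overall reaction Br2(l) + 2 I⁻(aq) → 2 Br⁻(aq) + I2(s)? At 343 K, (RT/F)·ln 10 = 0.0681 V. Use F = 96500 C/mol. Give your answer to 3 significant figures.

The standard cell potential is +1.076 − (+0.541) = +0.535 V, with n = 2 electrons in the balanced equation.
The reaction quotient is [Br⁻(aq)]^2 / [I⁻(aq)]^2 = 20.2; by Nernst, E = +0.535 − (0.0681/2)(1.305) = +0.4906 V.
Then ΔG = −nFE = −2 × 96500 × +0.4906 J/mol = −94.7 kJ/mol.

−94.7 kJ/mol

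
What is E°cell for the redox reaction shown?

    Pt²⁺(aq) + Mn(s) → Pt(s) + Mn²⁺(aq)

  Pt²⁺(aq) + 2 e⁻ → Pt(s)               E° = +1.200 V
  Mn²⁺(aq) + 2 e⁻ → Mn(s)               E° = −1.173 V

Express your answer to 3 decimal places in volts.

+2.373 V

Pt²⁺(aq) gains electrons, so the Pt²⁺/Pt couple is the cathode; the Mn²⁺/Mn couple is the anode.
E°cell = E°(cathode) − E°(anode) = +1.200 − (−1.173) = +2.373 V.
The positive value indicates the reaction is spontaneous as written.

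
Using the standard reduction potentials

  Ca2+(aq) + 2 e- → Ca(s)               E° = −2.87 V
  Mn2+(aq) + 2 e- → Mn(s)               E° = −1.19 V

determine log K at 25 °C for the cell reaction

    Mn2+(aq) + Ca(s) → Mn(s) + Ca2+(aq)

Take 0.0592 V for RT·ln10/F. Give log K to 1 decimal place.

log K = 56.8

The Mn²⁺/Mn couple is reduced (cathode); E°cell = −1.19 − (−2.87) = +1.68 V with n = 2.
At equilibrium E = 0, so log K = nE°cell / 0.0592 = (2)(+1.68) / 0.0592 = 56.8.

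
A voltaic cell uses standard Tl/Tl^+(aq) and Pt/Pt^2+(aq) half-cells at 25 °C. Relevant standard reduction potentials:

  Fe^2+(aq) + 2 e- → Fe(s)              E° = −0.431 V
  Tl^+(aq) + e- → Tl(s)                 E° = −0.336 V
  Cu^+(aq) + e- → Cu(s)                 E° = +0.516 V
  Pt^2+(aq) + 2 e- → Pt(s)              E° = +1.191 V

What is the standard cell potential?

+1.527 V

Of the two couples in this cell, the one with the more positive reduction potential is reduced at the cathode: here that is Pt²⁺/Pt (+1.191 V); Tl⁺/Tl (−0.336 V) is the anode.
E°cell = E°(cathode) − E°(anode) = +1.191 − (−0.336) = +1.527 V.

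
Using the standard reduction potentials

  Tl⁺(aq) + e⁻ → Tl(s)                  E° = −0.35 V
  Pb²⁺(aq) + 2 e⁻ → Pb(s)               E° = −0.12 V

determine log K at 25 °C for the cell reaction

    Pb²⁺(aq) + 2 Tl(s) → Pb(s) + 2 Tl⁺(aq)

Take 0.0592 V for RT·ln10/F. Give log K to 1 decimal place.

log K = 7.8

The Pb²⁺/Pb couple is reduced (cathode); E°cell = −0.12 − (−0.35) = +0.23 V with n = 2.
At equilibrium E = 0, so log K = nE°cell / 0.0592 = (2)(+0.23) / 0.0592 = 7.8.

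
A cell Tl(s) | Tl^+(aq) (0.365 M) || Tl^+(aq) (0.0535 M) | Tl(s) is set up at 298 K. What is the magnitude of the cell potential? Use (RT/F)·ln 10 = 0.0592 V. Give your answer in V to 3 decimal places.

0.049 V

For a concentration cell E°cell = 0, since both electrodes use the same couple.
The compartment with the higher Tl^+(aq) concentration (0.365 M) acts as the cathode; ions are reduced there and produced at the dilute (0.0535 M) anode.
With n = 1, Ecell = −(0.0592/1)·log([dilute]/[conc]) = −(0.0592/1)·log(0.0535/0.365) = +0.049 V.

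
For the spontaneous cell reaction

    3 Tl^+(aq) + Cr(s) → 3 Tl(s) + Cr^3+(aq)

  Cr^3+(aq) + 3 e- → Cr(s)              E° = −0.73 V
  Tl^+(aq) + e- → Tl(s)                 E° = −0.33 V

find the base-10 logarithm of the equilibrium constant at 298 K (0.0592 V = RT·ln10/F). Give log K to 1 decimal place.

log K = 20.3

The Tl⁺/Tl couple is reduced (cathode); E°cell = −0.33 − (−0.73) = +0.40 V with n = 3.
At equilibrium E = 0, so log K = nE°cell / 0.0592 = (3)(+0.40) / 0.0592 = 20.3.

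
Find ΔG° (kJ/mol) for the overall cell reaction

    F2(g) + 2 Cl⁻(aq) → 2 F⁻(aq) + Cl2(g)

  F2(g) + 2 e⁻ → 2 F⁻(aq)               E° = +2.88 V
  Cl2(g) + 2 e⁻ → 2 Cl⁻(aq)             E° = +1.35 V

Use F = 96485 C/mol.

In the reaction as written F2(g) is reduced, so the F₂/F⁻ couple is the cathode and Cl₂/Cl⁻ is the anode.
E°cell = +2.88 − (+1.35) = +1.53 V; balancing electrons gives n = 2.
ΔG° = −nFE°cell = −(2)(96485)(+1.53) J/mol = −295 kJ/mol.

−295 kJ/mol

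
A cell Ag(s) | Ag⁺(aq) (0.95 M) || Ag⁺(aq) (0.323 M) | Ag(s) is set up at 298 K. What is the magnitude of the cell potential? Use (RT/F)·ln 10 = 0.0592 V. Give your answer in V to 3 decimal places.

For a concentration cell E°cell = 0, since both electrodes use the same couple.
The compartment with the higher Ag⁺(aq) concentration (0.95 M) acts as the cathode; ions are reduced there and produced at the dilute (0.323 M) anode.
With n = 1, Ecell = −(0.0592/1)·log([dilute]/[conc]) = −(0.0592/1)·log(0.323/0.95) = +0.028 V.

0.028 V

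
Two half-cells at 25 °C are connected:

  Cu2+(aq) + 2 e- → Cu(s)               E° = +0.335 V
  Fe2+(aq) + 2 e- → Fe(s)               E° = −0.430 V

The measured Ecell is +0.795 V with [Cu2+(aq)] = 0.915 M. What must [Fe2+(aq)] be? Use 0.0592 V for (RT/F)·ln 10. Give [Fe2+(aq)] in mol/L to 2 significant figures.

With Cu²⁺/Cu at the cathode and Fe²⁺/Fe at the anode, E°cell = +0.335 − (−0.430) = +0.765 V (n = 2).
Rearranging E = E° − (0.0592/n)·log Q gives log Q = 2(+0.765 − (+0.795))/0.0592 = −1.014.
The balanced reaction is Cu2+(aq) + Fe(s) → Cu(s) + Fe2+(aq), so Q = [Fe2+(aq)] / [Cu2+(aq)].
Substituting the known concentrations and solving, log [Fe2+(aq)] = −1.053 and [Fe2+(aq)] = 0.089 M.

0.089 M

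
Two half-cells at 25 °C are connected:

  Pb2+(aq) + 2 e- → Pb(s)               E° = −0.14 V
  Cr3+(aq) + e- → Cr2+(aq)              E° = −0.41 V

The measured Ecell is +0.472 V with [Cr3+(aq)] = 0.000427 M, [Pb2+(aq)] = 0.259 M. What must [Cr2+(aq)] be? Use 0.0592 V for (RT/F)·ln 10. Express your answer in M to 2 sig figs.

With Pb²⁺/Pb at the cathode and Cr³⁺/Cr²⁺ at the anode, E°cell = −0.14 − (−0.41) = +0.27 V (n = 2).
From the Nernst equation, log Q = n(E° − E)/0.0592 = 2·(+0.27 − (+0.472))/0.0592 = −6.824.
The balanced reaction is Pb2+(aq) + 2 Cr2+(aq) → Pb(s) + 2 Cr3+(aq), so Q = [Cr3+(aq)]^2 / ([Pb2+(aq)]·[Cr2+(aq)]^2).
Substituting the known concentrations and solving, log [Cr2+(aq)] = 0.336 and [Cr2+(aq)] = 2.2 M.

2.2 M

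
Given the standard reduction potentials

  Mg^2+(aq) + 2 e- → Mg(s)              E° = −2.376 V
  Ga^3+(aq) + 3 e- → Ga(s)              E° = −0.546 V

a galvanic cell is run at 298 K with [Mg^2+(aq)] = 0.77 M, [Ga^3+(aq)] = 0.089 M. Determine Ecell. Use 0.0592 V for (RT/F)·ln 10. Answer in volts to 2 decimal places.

The Ga³⁺/Ga couple has the more positive E°, so it is the cathode; Mg²⁺/Mg is the anode.
E°cell = −0.546 − (−2.376) = +1.830 V, with n = 6 electrons transferred.
For the overall reaction 2 Ga^3+(aq) + 3 Mg(s) → 2 Ga(s) + 3 Mg^2+(aq), Q = [Mg^2+(aq)]^3 / [Ga^3+(aq)]^2 = 57.6, giving log Q = 1.761.
By the Nernst equation, E = +1.830 − (0.0592/6)·(1.761) = +1.81 V.

+1.81 V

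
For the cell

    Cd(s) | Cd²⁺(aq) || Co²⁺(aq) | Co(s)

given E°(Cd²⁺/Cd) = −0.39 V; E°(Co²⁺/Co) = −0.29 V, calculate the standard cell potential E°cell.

By convention the left-hand electrode in cell notation is the anode (oxidation) and the right-hand electrode is the cathode (reduction).
E°cell = E°(right) − E°(left) = −0.29 − (−0.39) = +0.10 V.

+0.10 V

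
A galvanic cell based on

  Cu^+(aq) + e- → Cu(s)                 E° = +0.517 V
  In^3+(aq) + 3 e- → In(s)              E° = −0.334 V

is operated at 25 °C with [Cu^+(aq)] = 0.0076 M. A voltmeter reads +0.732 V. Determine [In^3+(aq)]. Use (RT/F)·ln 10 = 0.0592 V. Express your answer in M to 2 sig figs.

With Cu⁺/Cu at the cathode and In³⁺/In at the anode, E°cell = +0.517 − (−0.334) = +0.851 V (n = 3).
Since E = E° − (0.0592/n)·log Q, log Q = n(E° − E)/0.0592 = 6.030.
For 3 Cu^+(aq) + In(s) → 3 Cu(s) + In^3+(aq), the reaction quotient is Q = [In^3+(aq)] / [Cu^+(aq)]^3.
Substituting the known concentrations and solving, log [In^3+(aq)] = −0.328 and [In^3+(aq)] = 0.47 M.

0.47 M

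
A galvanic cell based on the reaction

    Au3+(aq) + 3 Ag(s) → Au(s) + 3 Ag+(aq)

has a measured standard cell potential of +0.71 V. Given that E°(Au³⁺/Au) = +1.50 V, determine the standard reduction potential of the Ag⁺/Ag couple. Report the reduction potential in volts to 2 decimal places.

In the reaction as written the Au³⁺/Au couple is reduced (cathode) and Ag⁺/Ag is oxidized (anode), so E°cell = E°(Au³⁺/Au) − E°(Ag⁺/Ag).
E°(Ag⁺/Ag) = E°(cathode) − E°cell = +1.50 − (+0.71) = +0.79 V.

+0.79 V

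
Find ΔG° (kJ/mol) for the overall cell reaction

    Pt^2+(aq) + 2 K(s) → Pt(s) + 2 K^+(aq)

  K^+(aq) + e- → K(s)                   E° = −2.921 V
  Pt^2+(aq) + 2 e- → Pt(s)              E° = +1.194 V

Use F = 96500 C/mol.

In the reaction as written Pt^2+(aq) is reduced, so the Pt²⁺/Pt couple is the cathode and K⁺/K is the anode.
E°cell = +1.194 − (−2.921) = +4.115 V; balancing electrons gives n = 2.
ΔG° = −nFE°cell = −(2)(96500)(+4.115) J/mol = −794 kJ/mol.

−794 kJ/mol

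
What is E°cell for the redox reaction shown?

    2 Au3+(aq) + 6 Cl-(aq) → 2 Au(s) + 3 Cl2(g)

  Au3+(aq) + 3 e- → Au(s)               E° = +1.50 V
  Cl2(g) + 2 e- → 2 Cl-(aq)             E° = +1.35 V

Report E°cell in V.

Au3+(aq) gains electrons, so the Au³⁺/Au couple is the cathode; the Cl₂/Cl⁻ couple is the anode.
E°cell = E°(cathode) − E°(anode) = +1.50 − (+1.35) = +0.15 V.

+0.15 V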